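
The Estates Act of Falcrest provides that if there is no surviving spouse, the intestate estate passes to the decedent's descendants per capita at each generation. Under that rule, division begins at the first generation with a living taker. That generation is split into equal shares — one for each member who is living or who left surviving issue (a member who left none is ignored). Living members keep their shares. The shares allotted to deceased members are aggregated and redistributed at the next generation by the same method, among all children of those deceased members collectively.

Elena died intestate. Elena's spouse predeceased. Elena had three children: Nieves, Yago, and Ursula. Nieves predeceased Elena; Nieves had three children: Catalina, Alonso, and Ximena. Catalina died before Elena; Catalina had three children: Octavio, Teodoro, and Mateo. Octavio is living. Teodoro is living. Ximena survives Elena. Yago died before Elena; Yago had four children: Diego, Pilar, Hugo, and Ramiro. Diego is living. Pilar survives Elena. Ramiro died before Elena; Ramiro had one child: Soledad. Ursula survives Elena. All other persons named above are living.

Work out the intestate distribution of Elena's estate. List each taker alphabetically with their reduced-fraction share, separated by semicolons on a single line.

Alonso 2/21; Diego 2/21; Hugo 2/21; Mateo 1/21; Octavio 1/21; Pilar 2/21; Soledad 1/21; Teodoro 1/21; Ursula 1/3; Ximena 2/21

There is no surviving spouse, so the entire estate passes to Elena's descendants per capita at each generation.
At generation 1 (Nieves, Yago, Ursula) there are 3 shares of (1)/3 = 1/3 each.
Living: Ursula — each takes 1/3.
Deceased: Nieves and Yago. Their combined 2/3 is pooled and carried to generation 2.
At generation 2 (Catalina, Alonso, Ximena, Diego, Pilar, Hugo, Ramiro) there are 7 shares of (2/3)/7 = 2/21 each.
Living: Alonso, Ximena, Diego, Pilar, and Hugo — each takes 2/21.
Deceased: Catalina and Ramiro. Their combined 4/21 is pooled and carried to generation 3.
At generation 3 (Octavio, Teodoro, Mateo, Soledad) there are 4 shares of (4/21)/4 = 1/21 each.
Living: Octavio, Teodoro, Mateo, and Soledad — each takes 1/21.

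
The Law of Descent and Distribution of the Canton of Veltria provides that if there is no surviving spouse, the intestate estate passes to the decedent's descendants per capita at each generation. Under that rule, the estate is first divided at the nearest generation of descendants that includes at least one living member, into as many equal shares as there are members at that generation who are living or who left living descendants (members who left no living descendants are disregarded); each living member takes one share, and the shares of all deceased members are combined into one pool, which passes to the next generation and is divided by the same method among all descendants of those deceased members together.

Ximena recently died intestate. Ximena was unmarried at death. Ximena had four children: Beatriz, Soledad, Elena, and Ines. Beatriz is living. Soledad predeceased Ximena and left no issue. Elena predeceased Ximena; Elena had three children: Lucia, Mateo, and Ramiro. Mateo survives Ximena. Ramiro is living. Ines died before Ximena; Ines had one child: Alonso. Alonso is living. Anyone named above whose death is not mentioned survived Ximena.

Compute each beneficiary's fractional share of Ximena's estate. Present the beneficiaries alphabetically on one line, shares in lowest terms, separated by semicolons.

There is no surviving spouse, so the entire estate passes to Ximena's descendants per capita at each generation.
At generation 1 (Beatriz, Elena, Ines) there are 3 shares of (1)/3 = 1/3 each.
Living: Beatriz — each takes 1/3.
Deceased: Elena and Ines. Their combined 2/3 is pooled and carried to generation 2.
At generation 2 (Lucia, Mateo, Ramiro, Alonso) there are 4 shares of (2/3)/4 = 1/6 each.
Living: Lucia, Mateo, Ramiro, and Alonso — each takes 1/6.

Alonso 1/6; Beatriz 1/3; Lucia 1/6; Mateo 1/6; Ramiro 1/6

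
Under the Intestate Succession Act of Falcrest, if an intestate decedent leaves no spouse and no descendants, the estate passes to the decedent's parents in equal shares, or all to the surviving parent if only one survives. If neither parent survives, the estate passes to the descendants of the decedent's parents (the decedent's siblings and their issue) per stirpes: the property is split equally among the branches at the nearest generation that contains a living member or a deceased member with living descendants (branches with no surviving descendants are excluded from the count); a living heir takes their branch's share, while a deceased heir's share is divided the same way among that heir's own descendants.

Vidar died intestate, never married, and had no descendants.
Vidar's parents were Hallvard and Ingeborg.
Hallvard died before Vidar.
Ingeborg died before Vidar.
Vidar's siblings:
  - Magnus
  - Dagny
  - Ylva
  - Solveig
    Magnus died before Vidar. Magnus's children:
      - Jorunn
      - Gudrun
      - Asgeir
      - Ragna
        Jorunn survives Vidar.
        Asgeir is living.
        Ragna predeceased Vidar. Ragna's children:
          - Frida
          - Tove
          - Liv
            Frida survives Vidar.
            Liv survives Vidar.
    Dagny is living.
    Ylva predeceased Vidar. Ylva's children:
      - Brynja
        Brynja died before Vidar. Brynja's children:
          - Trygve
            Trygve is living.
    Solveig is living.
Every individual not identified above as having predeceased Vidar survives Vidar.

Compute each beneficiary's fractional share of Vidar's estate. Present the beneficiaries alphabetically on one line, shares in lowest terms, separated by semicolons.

Neither parent survives and there are no descendants, so the estate passes to Vidar's siblings and their issue per stirpes.
The estate is divided into 4 equal shares of 1/4 among Magnus, Dagny, Ylva, Solveig.
Magnus predeceased; the 1/4 allotted to Magnus's branch passes to Magnus's issue by representation.
The 1/4 is divided into 4 equal shares of 1/16 among Jorunn, Gudrun, Asgeir, Ragna.
Jorunn is living and takes 1/16.
Gudrun is living and takes 1/16.
Asgeir is living and takes 1/16.
Ragna predeceased; the 1/16 allotted to Ragna's branch passes to Ragna's issue by representation.
The 1/16 is divided into 3 equal shares of 1/48 among Frida, Tove, Liv.
Frida is living and takes 1/48.
Tove is living and takes 1/48.
Liv is living and takes 1/48.
Dagny is living and takes 1/4.
Ylva predeceased; the 1/4 allotted to Ylva's branch passes to Ylva's issue by representation.
Brynja's line is the sole branch at this level, so the full 1/4 passes to Brynja's issue by representation.
Trygve is the sole taker at this level and receives the full 1/4.
Solveig is living and takes 1/4.

Asgeir 1/16; Dagny 1/4; Frida 1/48; Gudrun 1/16; Jorunn 1/16; Liv 1/48; Solveig 1/4; Tove 1/48; Trygve 1/4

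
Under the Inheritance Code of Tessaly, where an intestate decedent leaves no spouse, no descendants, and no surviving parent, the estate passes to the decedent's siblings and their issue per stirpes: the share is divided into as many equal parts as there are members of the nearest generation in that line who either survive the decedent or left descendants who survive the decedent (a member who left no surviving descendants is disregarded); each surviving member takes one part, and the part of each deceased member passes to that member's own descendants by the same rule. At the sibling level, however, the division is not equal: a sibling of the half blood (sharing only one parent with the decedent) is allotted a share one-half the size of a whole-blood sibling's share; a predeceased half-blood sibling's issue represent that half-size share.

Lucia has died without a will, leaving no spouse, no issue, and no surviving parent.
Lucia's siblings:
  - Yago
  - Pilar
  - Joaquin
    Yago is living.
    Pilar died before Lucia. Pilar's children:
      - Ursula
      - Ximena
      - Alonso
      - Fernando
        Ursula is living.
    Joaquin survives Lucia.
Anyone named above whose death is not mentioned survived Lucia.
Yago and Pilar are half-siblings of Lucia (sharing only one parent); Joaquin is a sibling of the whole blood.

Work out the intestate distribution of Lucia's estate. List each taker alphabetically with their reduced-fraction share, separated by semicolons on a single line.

No spouse, descendants, or parent survives, so the estate passes to Lucia's siblings per stirpes.
Half-blood siblings count for one-half the weight of whole-blood siblings at the initial division.
Dividing 1 in proportion to weights (total weight 2): Yago (weight 1/2) → 1/4; Pilar (weight 1/2) → 1/4; Joaquin (weight 1) → 1/2.
Yago is living and takes 1/4.
Pilar predeceased; the 1/4 allotted to Pilar's branch passes to Pilar's issue by representation.
The 1/4 is divided into 4 equal shares of 1/16 among Ursula, Ximena, Alonso, Fernando.
Ursula is living and takes 1/16.
Ximena is living and takes 1/16.
Alonso is living and takes 1/16.
Fernando is living and takes 1/16.
Joaquin is living and takes 1/2.

Alonso 1/16; Fernando 1/16; Joaquin 1/2; Ursula 1/16; Ximena 1/16; Yago 1/4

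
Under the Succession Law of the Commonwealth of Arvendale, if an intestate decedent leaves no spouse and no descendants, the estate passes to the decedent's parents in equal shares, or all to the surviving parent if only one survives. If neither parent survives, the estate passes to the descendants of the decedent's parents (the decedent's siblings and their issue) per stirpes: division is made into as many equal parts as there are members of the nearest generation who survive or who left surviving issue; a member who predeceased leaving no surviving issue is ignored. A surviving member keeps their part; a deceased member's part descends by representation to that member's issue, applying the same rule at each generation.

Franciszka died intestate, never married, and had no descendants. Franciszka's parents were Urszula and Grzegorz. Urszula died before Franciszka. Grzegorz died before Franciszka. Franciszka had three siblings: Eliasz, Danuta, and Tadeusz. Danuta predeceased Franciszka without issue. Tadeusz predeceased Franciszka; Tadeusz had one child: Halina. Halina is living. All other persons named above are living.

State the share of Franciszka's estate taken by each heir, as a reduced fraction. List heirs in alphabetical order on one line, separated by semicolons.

Eliasz 1/2; Halina 1/2

Neither parent survives and there are no descendants, so the estate passes to Franciszka's siblings and their issue per stirpes.
Danuta left no surviving issue, so that branch lapses and is disregarded.
The estate is divided into 2 equal shares of 1/2 among Eliasz, Tadeusz.
Eliasz is living and takes 1/2.
Tadeusz predeceased; the 1/2 allotted to Tadeusz's branch passes to Tadeusz's issue by representation.
Halina is the sole taker at this level and receives the full 1/2.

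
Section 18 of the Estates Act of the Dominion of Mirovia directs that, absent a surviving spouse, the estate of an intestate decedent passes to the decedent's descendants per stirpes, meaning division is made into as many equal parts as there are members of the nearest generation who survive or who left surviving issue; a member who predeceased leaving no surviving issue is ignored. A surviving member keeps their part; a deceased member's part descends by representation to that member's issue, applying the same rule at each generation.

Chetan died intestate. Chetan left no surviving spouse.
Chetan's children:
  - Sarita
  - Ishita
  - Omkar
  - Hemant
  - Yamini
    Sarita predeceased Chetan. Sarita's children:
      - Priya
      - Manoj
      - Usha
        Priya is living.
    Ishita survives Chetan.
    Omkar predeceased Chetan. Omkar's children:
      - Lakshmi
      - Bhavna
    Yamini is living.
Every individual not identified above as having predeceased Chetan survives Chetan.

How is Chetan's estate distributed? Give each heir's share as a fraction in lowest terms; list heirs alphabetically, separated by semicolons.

Bhavna 1/10; Hemant 1/5; Ishita 1/5; Lakshmi 1/10; Manoj 1/15; Priya 1/15; Usha 1/15; Yamini 1/5

There is no surviving spouse, so the entire estate passes to Chetan's descendants per stirpes.
The estate is divided into 5 equal shares of 1/5 among Sarita, Ishita, Omkar, Hemant, Yamini.
Sarita predeceased; the 1/5 allotted to Sarita's branch passes to Sarita's issue by representation.
The 1/5 is divided into 3 equal shares of 1/15 among Priya, Manoj, Usha.
Priya is living and takes 1/15.
Manoj is living and takes 1/15.
Usha is living and takes 1/15.
Ishita is living and takes 1/5.
Omkar predeceased; the 1/5 allotted to Omkar's branch passes to Omkar's issue by representation.
The 1/5 is divided into 2 equal shares of 1/10 among Lakshmi, Bhavna.
Lakshmi is living and takes 1/10.
Bhavna is living and takes 1/10.
Hemant is living and takes 1/5.
Yamini is living and takes 1/5.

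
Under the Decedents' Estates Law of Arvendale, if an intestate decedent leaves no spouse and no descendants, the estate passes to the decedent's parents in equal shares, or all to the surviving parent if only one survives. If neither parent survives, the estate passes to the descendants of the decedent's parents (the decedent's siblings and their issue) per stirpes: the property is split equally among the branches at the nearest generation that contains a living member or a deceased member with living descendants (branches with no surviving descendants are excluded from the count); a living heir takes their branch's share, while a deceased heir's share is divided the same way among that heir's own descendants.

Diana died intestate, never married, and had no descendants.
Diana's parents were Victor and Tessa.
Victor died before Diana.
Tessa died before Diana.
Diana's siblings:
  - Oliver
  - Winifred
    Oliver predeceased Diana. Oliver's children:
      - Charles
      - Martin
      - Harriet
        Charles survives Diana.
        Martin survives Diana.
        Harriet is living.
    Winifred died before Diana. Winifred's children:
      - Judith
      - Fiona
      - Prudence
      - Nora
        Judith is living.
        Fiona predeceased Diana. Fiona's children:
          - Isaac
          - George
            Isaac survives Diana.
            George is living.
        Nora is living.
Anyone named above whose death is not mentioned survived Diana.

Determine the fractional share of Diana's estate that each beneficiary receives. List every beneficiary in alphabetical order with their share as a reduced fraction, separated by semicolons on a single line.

Charles 1/6; George 1/16; Harriet 1/6; Isaac 1/16; Judith 1/8; Martin 1/6; Nora 1/8; Prudence 1/8

Neither parent survives and there are no descendants, so the estate passes to Diana's siblings and their issue per stirpes.
The estate is divided into 2 equal shares of 1/2 among Oliver, Winifred.
Oliver predeceased; the 1/2 allotted to Oliver's branch passes to Oliver's issue by representation.
The 1/2 is divided into 3 equal shares of 1/6 among Charles, Martin, Harriet.
Charles is living and takes 1/6.
Martin is living and takes 1/6.
Harriet is living and takes 1/6.
Winifred predeceased; the 1/2 allotted to Winifred's branch passes to Winifred's issue by representation.
The 1/2 is divided into 4 equal shares of 1/8 among Judith, Fiona, Prudence, Nora.
Judith is living and takes 1/8.
Fiona predeceased; the 1/8 allotted to Fiona's branch passes to Fiona's issue by representation.
The 1/8 is divided into 2 equal shares of 1/16 among Isaac, George.
Isaac is living and takes 1/16.
George is living and takes 1/16.
Prudence is living and takes 1/8.
Nora is living and takes 1/8.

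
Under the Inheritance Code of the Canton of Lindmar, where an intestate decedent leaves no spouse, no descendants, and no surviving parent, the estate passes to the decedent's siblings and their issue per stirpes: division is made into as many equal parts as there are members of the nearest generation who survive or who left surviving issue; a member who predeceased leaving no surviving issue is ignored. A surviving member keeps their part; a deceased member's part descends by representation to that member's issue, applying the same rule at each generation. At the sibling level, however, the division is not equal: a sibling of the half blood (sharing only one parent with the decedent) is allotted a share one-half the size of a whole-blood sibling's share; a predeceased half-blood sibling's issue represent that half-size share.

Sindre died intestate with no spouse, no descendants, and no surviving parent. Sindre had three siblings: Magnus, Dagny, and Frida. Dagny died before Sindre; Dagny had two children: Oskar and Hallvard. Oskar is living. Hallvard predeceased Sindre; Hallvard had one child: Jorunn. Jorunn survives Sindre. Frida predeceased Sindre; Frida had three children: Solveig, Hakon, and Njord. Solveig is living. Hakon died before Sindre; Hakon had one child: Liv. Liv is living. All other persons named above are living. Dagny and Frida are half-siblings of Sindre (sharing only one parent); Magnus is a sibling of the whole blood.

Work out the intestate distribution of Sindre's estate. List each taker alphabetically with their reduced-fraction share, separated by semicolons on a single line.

Jorunn 1/8; Liv 1/12; Magnus 1/2; Njord 1/12; Oskar 1/8; Solveig 1/12

No spouse, descendants, or parent survives, so the estate passes to Sindre's siblings per stirpes.
Half-blood siblings count for one-half the weight of whole-blood siblings at the initial division.
Dividing 1 in proportion to weights (total weight 2): Magnus (weight 1) → 1/2; Dagny (weight 1/2) → 1/4; Frida (weight 1/2) → 1/4.
Magnus is living and takes 1/2.
Dagny predeceased; the 1/4 allotted to Dagny's branch passes to Dagny's issue by representation.
The 1/4 is divided into 2 equal shares of 1/8 among Oskar, Hallvard.
Oskar is living and takes 1/8.
Hallvard predeceased; the 1/8 allotted to Hallvard's branch passes to Hallvard's issue by representation.
Jorunn is the sole taker at this level and receives the full 1/8.
Frida predeceased; the 1/4 allotted to Frida's branch passes to Frida's issue by representation.
The 1/4 is divided into 3 equal shares of 1/12 among Solveig, Hakon, Njord.
Solveig is living and takes 1/12.
Hakon predeceased; the 1/12 allotted to Hakon's branch passes to Hakon's issue by representation.
Liv is the sole taker at this level and receives the full 1/12.
Njord is living and takes 1/12.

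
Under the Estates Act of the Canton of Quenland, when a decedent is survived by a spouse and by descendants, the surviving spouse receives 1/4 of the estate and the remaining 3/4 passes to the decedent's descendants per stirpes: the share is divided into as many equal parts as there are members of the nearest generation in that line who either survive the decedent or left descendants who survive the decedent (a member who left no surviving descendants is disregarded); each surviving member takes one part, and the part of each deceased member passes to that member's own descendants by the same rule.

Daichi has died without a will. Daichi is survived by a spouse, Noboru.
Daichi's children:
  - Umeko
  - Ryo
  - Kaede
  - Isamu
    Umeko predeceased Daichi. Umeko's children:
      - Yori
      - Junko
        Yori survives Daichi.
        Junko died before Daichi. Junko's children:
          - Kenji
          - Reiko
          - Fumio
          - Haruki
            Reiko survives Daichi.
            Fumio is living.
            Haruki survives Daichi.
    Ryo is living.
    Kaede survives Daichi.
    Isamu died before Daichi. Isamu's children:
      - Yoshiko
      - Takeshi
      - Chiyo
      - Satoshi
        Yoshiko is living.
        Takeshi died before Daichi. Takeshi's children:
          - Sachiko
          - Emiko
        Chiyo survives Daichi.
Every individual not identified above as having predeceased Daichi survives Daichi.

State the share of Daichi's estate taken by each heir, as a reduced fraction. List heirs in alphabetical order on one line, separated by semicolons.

Chiyo 3/64; Emiko 3/128; Fumio 3/128; Haruki 3/128; Kaede 3/16; Kenji 3/128; Noboru 1/4; Reiko 3/128; Ryo 3/16; Sachiko 3/128; Satoshi 3/64; Yori 3/32; Yoshiko 3/64

Noboru, as surviving spouse, takes 1/4.
The remaining 3/4 passes to Daichi's descendants per stirpes.
The 3/4 is divided into 4 equal shares of 3/16 among Umeko, Ryo, Kaede, Isamu.
Umeko predeceased; the 3/16 allotted to Umeko's branch passes to Umeko's issue by representation.
The 3/16 is divided into 2 equal shares of 3/32 among Yori, Junko.
Yori is living and takes 3/32.
Junko predeceased; the 3/32 allotted to Junko's branch passes to Junko's issue by representation.
The 3/32 is divided into 4 equal shares of 3/128 among Kenji, Reiko, Fumio, Haruki.
Kenji is living and takes 3/128.
Reiko is living and takes 3/128.
Fumio is living and takes 3/128.
Haruki is living and takes 3/128.
Ryo is living and takes 3/16.
Kaede is living and takes 3/16.
Isamu predeceased; the 3/16 allotted to Isamu's branch passes to Isamu's issue by representation.
The 3/16 is divided into 4 equal shares of 3/64 among Yoshiko, Takeshi, Chiyo, Satoshi.
Yoshiko is living and takes 3/64.
Takeshi predeceased; the 3/64 allotted to Takeshi's branch passes to Takeshi's issue by representation.
The 3/64 is divided into 2 equal shares of 3/128 among Sachiko, Emiko.
Sachiko is living and takes 3/128.
Emiko is living and takes 3/128.
Chiyo is living and takes 3/64.
Satoshi is living and takes 3/64.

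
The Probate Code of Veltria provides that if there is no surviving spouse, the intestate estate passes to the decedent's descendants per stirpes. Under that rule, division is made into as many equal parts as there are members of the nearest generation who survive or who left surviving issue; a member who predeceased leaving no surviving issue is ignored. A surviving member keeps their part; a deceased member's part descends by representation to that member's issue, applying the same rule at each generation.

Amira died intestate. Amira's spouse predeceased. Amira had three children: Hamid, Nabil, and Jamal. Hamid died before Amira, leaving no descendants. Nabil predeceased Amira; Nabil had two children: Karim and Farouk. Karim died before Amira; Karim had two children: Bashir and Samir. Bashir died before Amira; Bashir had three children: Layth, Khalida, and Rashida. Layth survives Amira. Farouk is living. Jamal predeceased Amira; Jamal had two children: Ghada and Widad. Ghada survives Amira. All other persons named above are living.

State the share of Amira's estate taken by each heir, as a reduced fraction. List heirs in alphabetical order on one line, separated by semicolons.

Farouk 1/4; Ghada 1/4; Khalida 1/24; Layth 1/24; Rashida 1/24; Samir 1/8; Widad 1/4

There is no surviving spouse, so the entire estate passes to Amira's descendants per stirpes.
Hamid left no surviving issue, so that branch lapses and is disregarded.
The estate is divided into 2 equal shares of 1/2 among Nabil, Jamal.
Nabil predeceased; the 1/2 allotted to Nabil's branch passes to Nabil's issue by representation.
The 1/2 is divided into 2 equal shares of 1/4 among Karim, Farouk.
Karim predeceased; the 1/4 allotted to Karim's branch passes to Karim's issue by representation.
The 1/4 is divided into 2 equal shares of 1/8 among Bashir, Samir.
Bashir predeceased; the 1/8 allotted to Bashir's branch passes to Bashir's issue by representation.
The 1/8 is divided into 3 equal shares of 1/24 among Layth, Khalida, Rashida.
Layth is living and takes 1/24.
Khalida is living and takes 1/24.
Rashida is living and takes 1/24.
Samir is living and takes 1/8.
Farouk is living and takes 1/4.
Jamal predeceased; the 1/2 allotted to Jamal's branch passes to Jamal's issue by representation.
The 1/2 is divided into 2 equal shares of 1/4 among Ghada, Widad.
Ghada is living and takes 1/4.
Widad is living and takes 1/4.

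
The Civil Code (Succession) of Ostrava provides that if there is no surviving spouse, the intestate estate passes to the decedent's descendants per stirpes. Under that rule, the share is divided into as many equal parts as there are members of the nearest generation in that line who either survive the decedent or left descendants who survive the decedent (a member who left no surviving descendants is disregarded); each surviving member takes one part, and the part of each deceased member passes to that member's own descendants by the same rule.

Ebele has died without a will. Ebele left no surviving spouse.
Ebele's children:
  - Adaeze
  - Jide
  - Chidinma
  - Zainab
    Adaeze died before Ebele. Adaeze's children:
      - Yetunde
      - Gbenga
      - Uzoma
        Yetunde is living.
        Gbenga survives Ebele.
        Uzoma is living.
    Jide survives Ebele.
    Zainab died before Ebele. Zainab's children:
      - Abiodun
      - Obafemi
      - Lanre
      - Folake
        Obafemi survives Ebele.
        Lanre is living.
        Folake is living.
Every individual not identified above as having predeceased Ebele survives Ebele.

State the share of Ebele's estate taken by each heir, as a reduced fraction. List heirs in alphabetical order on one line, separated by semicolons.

Abiodun 1/16; Chidinma 1/4; Folake 1/16; Gbenga 1/12; Jide 1/4; Lanre 1/16; Obafemi 1/16; Uzoma 1/12; Yetunde 1/12

There is no surviving spouse, so the entire estate passes to Ebele's descendants per stirpes.
The estate is divided into 4 equal shares of 1/4 among Adaeze, Jide, Chidinma, Zainab.
Adaeze predeceased; the 1/4 allotted to Adaeze's branch passes to Adaeze's issue by representation.
The 1/4 is divided into 3 equal shares of 1/12 among Yetunde, Gbenga, Uzoma.
Yetunde is living and takes 1/12.
Gbenga is living and takes 1/12.
Uzoma is living and takes 1/12.
Jide is living and takes 1/4.
Chidinma is living and takes 1/4.
Zainab predeceased; the 1/4 allotted to Zainab's branch passes to Zainab's issue by representation.
The 1/4 is divided into 4 equal shares of 1/16 among Abiodun, Obafemi, Lanre, Folake.
Abiodun is living and takes 1/16.
Obafemi is living and takes 1/16.
Lanre is living and takes 1/16.
Folake is living and takes 1/16.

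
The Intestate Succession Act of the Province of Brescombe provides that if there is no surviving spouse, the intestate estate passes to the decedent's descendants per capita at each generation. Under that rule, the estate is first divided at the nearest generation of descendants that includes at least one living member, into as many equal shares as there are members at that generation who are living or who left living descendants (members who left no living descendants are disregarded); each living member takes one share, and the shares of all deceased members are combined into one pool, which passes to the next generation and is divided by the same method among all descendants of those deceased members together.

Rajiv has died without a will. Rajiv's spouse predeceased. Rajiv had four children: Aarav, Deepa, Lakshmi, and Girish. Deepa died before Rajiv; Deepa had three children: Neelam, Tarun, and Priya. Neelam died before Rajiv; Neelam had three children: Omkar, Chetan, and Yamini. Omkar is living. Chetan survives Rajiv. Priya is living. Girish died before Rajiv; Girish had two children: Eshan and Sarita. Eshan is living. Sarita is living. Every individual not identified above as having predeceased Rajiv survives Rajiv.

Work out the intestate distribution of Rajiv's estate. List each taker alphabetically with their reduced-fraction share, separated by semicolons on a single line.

There is no surviving spouse, so the entire estate passes to Rajiv's descendants per capita at each generation.
At generation 1 (Aarav, Deepa, Lakshmi, Girish) there are 4 shares of (1)/4 = 1/4 each.
Living: Aarav and Lakshmi — each takes 1/4.
Deceased: Deepa and Girish. Their combined 1/2 is pooled and carried to generation 2.
At generation 2 (Neelam, Tarun, Priya, Eshan, Sarita) there are 5 shares of (1/2)/5 = 1/10 each.
Living: Tarun, Priya, Eshan, and Sarita — each takes 1/10.
Deceased: Neelam. That 1/10 share is carried to generation 3.
At generation 3 (Omkar, Chetan, Yamini) there are 3 shares of (1/10)/3 = 1/30 each.
Living: Omkar, Chetan, and Yamini — each takes 1/30.

Aarav 1/4; Chetan 1/30; Eshan 1/10; Lakshmi 1/4; Omkar 1/30; Priya 1/10; Sarita 1/10; Tarun 1/10; Yamini 1/30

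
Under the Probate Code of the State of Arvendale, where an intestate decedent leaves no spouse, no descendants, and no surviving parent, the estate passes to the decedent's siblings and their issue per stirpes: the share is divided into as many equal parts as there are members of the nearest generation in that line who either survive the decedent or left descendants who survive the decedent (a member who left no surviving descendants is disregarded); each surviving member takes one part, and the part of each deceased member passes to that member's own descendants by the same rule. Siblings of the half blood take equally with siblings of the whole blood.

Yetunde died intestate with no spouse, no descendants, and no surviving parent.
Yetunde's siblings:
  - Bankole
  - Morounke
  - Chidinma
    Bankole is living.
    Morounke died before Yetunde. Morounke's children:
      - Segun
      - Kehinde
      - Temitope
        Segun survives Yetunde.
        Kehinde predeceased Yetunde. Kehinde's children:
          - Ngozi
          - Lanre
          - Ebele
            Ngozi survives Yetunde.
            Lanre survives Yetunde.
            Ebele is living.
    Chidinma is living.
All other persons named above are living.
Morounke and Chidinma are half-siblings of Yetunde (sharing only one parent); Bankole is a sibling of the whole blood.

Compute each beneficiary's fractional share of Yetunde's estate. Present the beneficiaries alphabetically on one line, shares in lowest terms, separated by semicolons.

Bankole 1/3; Chidinma 1/3; Ebele 1/27; Lanre 1/27; Ngozi 1/27; Segun 1/9; Temitope 1/9

No spouse, descendants, or parent survives, so the estate passes to Yetunde's siblings per stirpes.
Half-blood and whole-blood siblings take equally under the stated rule.
The estate is divided into 3 equal shares of 1/3 among Bankole, Morounke, Chidinma.
Bankole is living and takes 1/3.
Morounke predeceased; the 1/3 allotted to Morounke's branch passes to Morounke's issue by representation.
The 1/3 is divided into 3 equal shares of 1/9 among Segun, Kehinde, Temitope.
Segun is living and takes 1/9.
Kehinde predeceased; the 1/9 allotted to Kehinde's branch passes to Kehinde's issue by representation.
The 1/9 is divided into 3 equal shares of 1/27 among Ngozi, Lanre, Ebele.
Ngozi is living and takes 1/27.
Lanre is living and takes 1/27.
Ebele is living and takes 1/27.
Temitope is living and takes 1/9.
Chidinma is living and takes 1/3.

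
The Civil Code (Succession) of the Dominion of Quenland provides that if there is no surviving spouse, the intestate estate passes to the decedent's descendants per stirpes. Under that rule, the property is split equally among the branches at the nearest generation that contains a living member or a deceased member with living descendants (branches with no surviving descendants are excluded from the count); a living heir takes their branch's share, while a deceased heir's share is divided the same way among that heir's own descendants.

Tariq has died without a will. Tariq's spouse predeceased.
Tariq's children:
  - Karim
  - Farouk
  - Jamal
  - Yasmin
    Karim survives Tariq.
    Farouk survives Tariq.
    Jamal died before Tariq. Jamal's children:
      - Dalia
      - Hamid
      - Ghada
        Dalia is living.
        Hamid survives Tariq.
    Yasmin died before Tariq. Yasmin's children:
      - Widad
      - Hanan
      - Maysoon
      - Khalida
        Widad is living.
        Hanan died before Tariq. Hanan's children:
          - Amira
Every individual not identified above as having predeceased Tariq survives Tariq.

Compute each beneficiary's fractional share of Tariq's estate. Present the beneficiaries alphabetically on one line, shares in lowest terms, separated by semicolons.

Amira 1/16; Dalia 1/12; Farouk 1/4; Ghada 1/12; Hamid 1/12; Karim 1/4; Khalida 1/16; Maysoon 1/16; Widad 1/16

There is no surviving spouse, so the entire estate passes to Tariq's descendants per stirpes.
The estate is divided into 4 equal shares of 1/4 among Karim, Farouk, Jamal, Yasmin.
Karim is living and takes 1/4.
Farouk is living and takes 1/4.
Jamal predeceased; the 1/4 allotted to Jamal's branch passes to Jamal's issue by representation.
The 1/4 is divided into 3 equal shares of 1/12 among Dalia, Hamid, Ghada.
Dalia is living and takes 1/12.
Hamid is living and takes 1/12.
Ghada is living and takes 1/12.
Yasmin predeceased; the 1/4 allotted to Yasmin's branch passes to Yasmin's issue by representation.
The 1/4 is divided into 4 equal shares of 1/16 among Widad, Hanan, Maysoon, Khalida.
Widad is living and takes 1/16.
Hanan predeceased; the 1/16 allotted to Hanan's branch passes to Hanan's issue by representation.
Amira is the sole taker at this level and receives the full 1/16.
Maysoon is living and takes 1/16.
Khalida is living and takes 1/16.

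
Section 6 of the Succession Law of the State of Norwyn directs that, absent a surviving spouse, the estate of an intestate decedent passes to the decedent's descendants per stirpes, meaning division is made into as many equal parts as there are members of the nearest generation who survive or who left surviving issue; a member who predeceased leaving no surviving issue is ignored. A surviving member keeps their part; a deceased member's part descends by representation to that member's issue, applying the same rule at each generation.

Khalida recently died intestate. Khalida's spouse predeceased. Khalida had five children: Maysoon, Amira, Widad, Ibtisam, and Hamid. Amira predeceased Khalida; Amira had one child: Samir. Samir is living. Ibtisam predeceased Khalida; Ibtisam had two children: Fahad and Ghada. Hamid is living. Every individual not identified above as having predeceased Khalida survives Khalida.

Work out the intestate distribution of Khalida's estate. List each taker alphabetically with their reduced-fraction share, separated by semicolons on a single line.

There is no surviving spouse, so the entire estate passes to Khalida's descendants per stirpes.
The estate is divided into 5 equal shares of 1/5 among Maysoon, Amira, Widad, Ibtisam, Hamid.
Maysoon is living and takes 1/5.
Amira predeceased; the 1/5 allotted to Amira's branch passes to Amira's issue by representation.
Samir is the sole taker at this level and receives the full 1/5.
Widad is living and takes 1/5.
Ibtisam predeceased; the 1/5 allotted to Ibtisam's branch passes to Ibtisam's issue by representation.
The 1/5 is divided into 2 equal shares of 1/10 among Fahad, Ghada.
Fahad is living and takes 1/10.
Ghada is living and takes 1/10.
Hamid is living and takes 1/5.

Fahad 1/10; Ghada 1/10; Hamid 1/5; Maysoon 1/5; Samir 1/5; Widad 1/5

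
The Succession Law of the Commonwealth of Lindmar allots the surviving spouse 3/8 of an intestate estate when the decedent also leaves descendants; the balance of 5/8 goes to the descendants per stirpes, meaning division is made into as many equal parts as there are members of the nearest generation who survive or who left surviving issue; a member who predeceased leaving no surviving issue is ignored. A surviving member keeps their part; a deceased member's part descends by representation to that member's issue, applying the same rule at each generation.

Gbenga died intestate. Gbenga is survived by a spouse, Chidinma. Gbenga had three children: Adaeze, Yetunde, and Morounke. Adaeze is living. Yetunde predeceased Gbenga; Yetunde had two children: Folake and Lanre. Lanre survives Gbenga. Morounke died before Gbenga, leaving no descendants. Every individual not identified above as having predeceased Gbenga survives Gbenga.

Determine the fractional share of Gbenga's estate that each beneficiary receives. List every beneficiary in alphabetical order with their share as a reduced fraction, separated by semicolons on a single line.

Adaeze 5/16; Chidinma 3/8; Folake 5/32; Lanre 5/32

Chidinma, as surviving spouse, takes 3/8.
The remaining 5/8 passes to Gbenga's descendants per stirpes.
Morounke left no surviving issue, so that branch lapses and is disregarded.
The 5/8 is divided into 2 equal shares of 5/16 among Adaeze, Yetunde.
Adaeze is living and takes 5/16.
Yetunde predeceased; the 5/16 allotted to Yetunde's branch passes to Yetunde's issue by representation.
The 5/16 is divided into 2 equal shares of 5/32 among Folake, Lanre.
Folake is living and takes 5/32.
Lanre is living and takes 5/32.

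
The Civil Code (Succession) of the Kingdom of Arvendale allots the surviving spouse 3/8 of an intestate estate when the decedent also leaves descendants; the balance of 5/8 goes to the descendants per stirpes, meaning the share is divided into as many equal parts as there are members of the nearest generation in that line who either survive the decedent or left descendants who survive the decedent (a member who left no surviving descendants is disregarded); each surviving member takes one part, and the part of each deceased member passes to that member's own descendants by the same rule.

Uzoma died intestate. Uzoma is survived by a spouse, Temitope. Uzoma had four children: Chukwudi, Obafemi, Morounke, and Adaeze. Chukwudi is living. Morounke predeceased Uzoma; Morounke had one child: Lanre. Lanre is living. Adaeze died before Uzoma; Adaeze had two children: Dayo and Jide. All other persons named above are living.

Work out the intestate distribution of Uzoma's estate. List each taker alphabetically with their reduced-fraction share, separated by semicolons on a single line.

Chukwudi 5/32; Dayo 5/64; Jide 5/64; Lanre 5/32; Obafemi 5/32; Temitope 3/8

Temitope, as surviving spouse, takes 3/8.
The remaining 5/8 passes to Uzoma's descendants per stirpes.
The 5/8 is divided into 4 equal shares of 5/32 among Chukwudi, Obafemi, Morounke, Adaeze.
Chukwudi is living and takes 5/32.
Obafemi is living and takes 5/32.
Morounke predeceased; the 5/32 allotted to Morounke's branch passes to Morounke's issue by representation.
Lanre is the sole taker at this level and receives the full 5/32.
Adaeze predeceased; the 5/32 allotted to Adaeze's branch passes to Adaeze's issue by representation.
The 5/32 is divided into 2 equal shares of 5/64 among Dayo, Jide.
Dayo is living and takes 5/64.
Jide is living and takes 5/64.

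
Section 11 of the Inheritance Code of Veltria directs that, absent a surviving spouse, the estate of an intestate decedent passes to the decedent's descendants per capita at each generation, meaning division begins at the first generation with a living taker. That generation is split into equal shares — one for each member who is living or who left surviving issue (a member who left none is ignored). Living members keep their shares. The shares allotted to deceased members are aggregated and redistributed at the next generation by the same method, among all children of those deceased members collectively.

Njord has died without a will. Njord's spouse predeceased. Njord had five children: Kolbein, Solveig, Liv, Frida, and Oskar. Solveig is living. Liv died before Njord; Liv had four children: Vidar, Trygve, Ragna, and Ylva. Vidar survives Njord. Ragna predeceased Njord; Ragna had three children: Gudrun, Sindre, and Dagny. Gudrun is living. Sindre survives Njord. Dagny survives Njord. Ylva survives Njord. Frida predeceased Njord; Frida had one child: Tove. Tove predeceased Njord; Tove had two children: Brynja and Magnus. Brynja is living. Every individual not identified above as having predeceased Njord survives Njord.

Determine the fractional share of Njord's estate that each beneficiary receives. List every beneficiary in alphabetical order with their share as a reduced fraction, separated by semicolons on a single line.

Brynja 4/125; Dagny 4/125; Gudrun 4/125; Kolbein 1/5; Magnus 4/125; Oskar 1/5; Sindre 4/125; Solveig 1/5; Trygve 2/25; Vidar 2/25; Ylva 2/25

There is no surviving spouse, so the entire estate passes to Njord's descendants per capita at each generation.
At generation 1 (Kolbein, Solveig, Liv, Frida, Oskar) there are 5 shares of (1)/5 = 1/5 each.
Living: Kolbein, Solveig, and Oskar — each takes 1/5.
Deceased: Liv and Frida. Their combined 2/5 is pooled and carried to generation 2.
At generation 2 (Vidar, Trygve, Ragna, Ylva, Tove) there are 5 shares of (2/5)/5 = 2/25 each.
Living: Vidar, Trygve, and Ylva — each takes 2/25.
Deceased: Ragna and Tove. Their combined 4/25 is pooled and carried to generation 3.
At generation 3 (Gudrun, Sindre, Dagny, Brynja, Magnus) there are 5 shares of (4/25)/5 = 4/125 each.
Living: Gudrun, Sindre, Dagny, Brynja, and Magnus — each takes 4/125.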